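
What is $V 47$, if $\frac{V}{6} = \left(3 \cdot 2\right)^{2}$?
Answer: $10152$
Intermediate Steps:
$V = 216$ ($V = 6 \left(3 \cdot 2\right)^{2} = 6 \cdot 6^{2} = 6 \cdot 36 = 216$)
$V 47 = 216 \cdot 47 = 10152$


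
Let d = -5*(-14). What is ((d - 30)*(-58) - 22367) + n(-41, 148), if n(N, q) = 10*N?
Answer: -25097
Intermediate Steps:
d = 70
((d - 30)*(-58) - 22367) + n(-41, 148) = ((70 - 30)*(-58) - 22367) + 10*(-41) = (40*(-58) - 22367) - 410 = (-2320 - 22367) - 410 = -24687 - 410 = -25097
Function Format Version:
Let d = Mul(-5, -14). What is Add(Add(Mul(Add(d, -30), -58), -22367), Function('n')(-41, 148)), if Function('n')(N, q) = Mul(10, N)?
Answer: -25097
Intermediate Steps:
d = 70
Add(Add(Mul(Add(d, -30), -58), -22367), Function('n')(-41, 148)) = Add(Add(Mul(Add(70, -30), -58), -22367), Mul(10, -41)) = Add(Add(Mul(40, -58), -22367), -410) = Add(Add(-2320, -22367), -410) = Add(-24687, -410) = -25097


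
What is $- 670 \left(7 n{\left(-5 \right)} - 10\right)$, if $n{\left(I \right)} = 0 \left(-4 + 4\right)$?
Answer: $6700$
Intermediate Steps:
$n{\left(I \right)} = 0$ ($n{\left(I \right)} = 0 \cdot 0 = 0$)
$- 670 \left(7 n{\left(-5 \right)} - 10\right) = - 670 \left(7 \cdot 0 - 10\right) = - 670 \left(0 - 10\right) = \left(-670\right) \left(-10\right) = 6700$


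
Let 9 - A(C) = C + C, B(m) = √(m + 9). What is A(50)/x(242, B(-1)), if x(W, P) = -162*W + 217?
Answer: 7/2999 ≈ 0.0023341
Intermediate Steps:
B(m) = √(9 + m)
A(C) = 9 - 2*C (A(C) = 9 - (C + C) = 9 - 2*C)
x(W, P) = 217 - 162*W
A(50)/x(242, B(-1)) = (9 - 2*50)/(217 - 162*242) = (9 - 100)/(217 - 39204) = -91/(-38987) = -91*(-1/38987) = 7/2999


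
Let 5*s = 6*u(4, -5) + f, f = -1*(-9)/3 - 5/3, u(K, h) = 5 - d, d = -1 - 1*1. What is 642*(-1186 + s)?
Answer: -755848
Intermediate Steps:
d = -2 (d = -1 - 1 = -2)
u(K, h) = 7 (u(K, h) = 5 - 1*(-2) = 5 + 2 = 7)
f = 4/3 (f = 9*(⅓) - 5*⅓ = 3 - 5/3 = 4/3 ≈ 1.3333)
s = 26/3 (s = (6*7 + 4/3)/5 = (42 + 4/3)/5 = (⅕)*(130/3) = 26/3 ≈ 8.6667)
642*(-1186 + s) = 642*(-1186 + 26/3) = 642*(-3532/3) = -755848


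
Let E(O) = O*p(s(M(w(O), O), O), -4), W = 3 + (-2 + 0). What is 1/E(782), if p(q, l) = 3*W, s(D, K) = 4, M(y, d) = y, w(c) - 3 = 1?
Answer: 1/2346 ≈ 0.00042626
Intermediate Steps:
w(c) = 4 (w(c) = 3 + 1 = 4)
W = 1 (W = 3 - 2 = 1)
p(q, l) = 3 (p(q, l) = 3*1 = 3)
E(O) = 3*O (E(O) = O*3 = 3*O)
1/E(782) = 1/(3*782) = 1/2346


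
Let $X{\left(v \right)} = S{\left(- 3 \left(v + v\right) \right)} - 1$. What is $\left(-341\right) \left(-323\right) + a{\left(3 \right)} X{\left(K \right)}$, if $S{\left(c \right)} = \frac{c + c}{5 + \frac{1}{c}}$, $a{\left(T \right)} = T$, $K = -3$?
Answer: $\frac{10024684}{91} \approx 1.1016 \cdot 10^{5}$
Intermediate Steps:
$S{\left(c \right)} = \frac{2 c}{5 + \frac{1}{c}}$
$X{\left(v \right)} = -1 + \frac{72 v^{2}}{1 - 30 v}$ ($X{\left(v \right)} = \frac{2 \left(- 3 \left(v + v\right)\right)^{2}}{1 + 5 \left(- 3 \left(v + v\right)\right)} - 1 = \frac{2 \left(- 3 \cdot 2 v\right)^{2}}{1 + 5 \left(- 3 \cdot 2 v\right)} - 1 = \frac{2 \left(- 6 v\right)^{2}}{1 + 5 \left(- 6 v\right)} - 1 = \frac{2 \cdot 36 v^{2}}{1 - 30 v} - 1 = \frac{72 v^{2}}{1 - 30 v} - 1 = -1 + \frac{72 v^{2}}{1 - 30 v}$)
$\left(-341\right) \left(-323\right) + a{\left(3 \right)} X{\left(K \right)} = \left(-341\right) \left(-323\right) + 3 \frac{-1 + 30 \left(-3\right) + 72 \left(-3\right)^{2}}{1 - -90} = 110143 + 3 \frac{-1 - 90 + 72 \cdot 9}{1 + 90} = 110143 + 3 \frac{-1 - 90 + 648}{91} = 110143 + 3 \cdot \frac{1}{91} \cdot 557 = 110143 + 3 \cdot \frac{557}{91} = 110143 + \frac{1671}{91} = \frac{10024684}{91}$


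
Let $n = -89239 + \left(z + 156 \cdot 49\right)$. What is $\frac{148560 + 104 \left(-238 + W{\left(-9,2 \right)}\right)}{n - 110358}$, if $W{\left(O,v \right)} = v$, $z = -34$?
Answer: $- \frac{124016}{191987} \approx -0.64596$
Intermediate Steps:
$n = -81629$ ($n = -89239 + \left(-34 + 156 \cdot 49\right) = -89239 + \left(-34 + 7644\right) = -89239 + 7610 = -81629$)
$\frac{148560 + 104 \left(-238 + W{\left(-9,2 \right)}\right)}{n - 110358} = \frac{148560 + 104 \left(-238 + 2\right)}{-81629 - 110358} = \frac{148560 + 104 \left(-236\right)}{-191987} = \left(148560 - 24544\right) \left(- \frac{1}{191987}\right) = 124016 \left(- \frac{1}{191987}\right) = - \frac{124016}{191987}$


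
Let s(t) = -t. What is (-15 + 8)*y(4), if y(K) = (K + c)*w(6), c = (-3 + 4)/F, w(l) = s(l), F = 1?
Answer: 210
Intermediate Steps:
w(l) = -l
c = 1 (c = (-3 + 4)/1 = 1*1 = 1)
y(K) = -6 - 6*K (y(K) = (K + 1)*(-1*6) = (1 + K)*(-6) = -6 - 6*K)
(-15 + 8)*y(4) = (-15 + 8)*(-6 - 6*4) = -7*(-6 - 24) = -7*(-30) = 210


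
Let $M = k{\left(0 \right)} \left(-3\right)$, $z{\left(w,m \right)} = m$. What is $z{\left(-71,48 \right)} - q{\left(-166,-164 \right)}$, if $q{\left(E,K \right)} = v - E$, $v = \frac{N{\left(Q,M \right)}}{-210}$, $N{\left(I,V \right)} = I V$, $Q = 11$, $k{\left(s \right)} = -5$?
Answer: $- \frac{1641}{14} \approx -117.21$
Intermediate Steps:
$M = 15$ ($M = \left(-5\right) \left(-3\right) = 15$)
$v = - \frac{11}{14}$ ($v = \frac{11 \cdot 15}{-210} = 165 \left(- \frac{1}{210}\right) = - \frac{11}{14} \approx -0.78571$)
$q{\left(E,K \right)} = - \frac{11}{14} - E$
$z{\left(-71,48 \right)} - q{\left(-166,-164 \right)} = 48 - \left(- \frac{11}{14} - -166\right) = 48 - \left(- \frac{11}{14} + 166\right) = 48 - \frac{2313}{14} = - \frac{1641}{14}$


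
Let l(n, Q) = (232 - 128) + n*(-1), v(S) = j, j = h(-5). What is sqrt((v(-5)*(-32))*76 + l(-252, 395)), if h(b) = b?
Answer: 2*sqrt(3129) ≈ 111.87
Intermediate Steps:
j = -5
v(S) = -5
l(n, Q) = 104 - n
sqrt((v(-5)*(-32))*76 + l(-252, 395)) = sqrt(-5*(-32)*76 + (104 - 1*(-252))) = sqrt(160*76 + (104 + 252)) = sqrt(12160 + 356) = sqrt(12516) = 2*sqrt(3129)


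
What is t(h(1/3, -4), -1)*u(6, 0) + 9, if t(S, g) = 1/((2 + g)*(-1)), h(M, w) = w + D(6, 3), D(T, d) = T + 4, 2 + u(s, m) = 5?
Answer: 6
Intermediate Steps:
u(s, m) = 3 (u(s, m) = -2 + 5 = 3)
D(T, d) = 4 + T
h(M, w) = 10 + w (h(M, w) = w + (4 + 6) = w + 10 = 10 + w)
t(S, g) = 1/(-2 - g)
t(h(1/3, -4), -1)*u(6, 0) + 9 = -1/(2 - 1)*3 + 9 = -1/1*3 + 9 = -1*1*3 + 9 = -1*3 + 9 = -3 + 9 = 6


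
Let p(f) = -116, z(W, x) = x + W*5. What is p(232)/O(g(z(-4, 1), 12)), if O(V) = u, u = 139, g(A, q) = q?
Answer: -116/139 ≈ -0.83453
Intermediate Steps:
z(W, x) = x + 5*W
O(V) = 139
p(232)/O(g(z(-4, 1), 12)) = -116/139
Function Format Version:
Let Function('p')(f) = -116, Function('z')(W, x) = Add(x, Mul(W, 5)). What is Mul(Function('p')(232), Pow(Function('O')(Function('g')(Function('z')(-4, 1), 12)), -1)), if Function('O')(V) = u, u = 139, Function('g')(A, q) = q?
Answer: Rational(-116, 139) ≈ -0.83453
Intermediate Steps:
Function('z')(W, x) = Add(x, Mul(5, W))
Function('O')(V) = 139
Mul(Function('p')(232), Pow(Function('O')(Function('g')(Function('z')(-4, 1), 12)), -1)) = Mul(-116, Pow(139, -1)) = Mul(-116, Rational(1, 139)) = Rational(-116, 139)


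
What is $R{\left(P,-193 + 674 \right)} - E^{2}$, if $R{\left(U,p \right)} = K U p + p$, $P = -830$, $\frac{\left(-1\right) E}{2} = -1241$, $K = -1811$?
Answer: $716845687$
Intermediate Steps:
$E = 2482$ ($E = \left(-2\right) \left(-1241\right) = 2482$)
$R{\left(U,p \right)} = p - 1811 U p$ ($R{\left(U,p \right)} = - 1811 U p + p = p - 1811 U p$)
$R{\left(P,-193 + 674 \right)} - E^{2} = \left(-193 + 674\right) \left(1 - -1503130\right) - 2482^{2} = 481 \left(1 + 1503130\right) - 6160324 = 481 \cdot 1503131 - 6160324 = 723006011 - 6160324 = 716845687$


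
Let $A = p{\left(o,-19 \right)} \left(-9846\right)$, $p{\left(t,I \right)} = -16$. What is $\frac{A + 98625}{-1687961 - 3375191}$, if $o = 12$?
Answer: $- \frac{256161}{5063152} \approx -0.050593$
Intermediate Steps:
$A = 157536$ ($A = \left(-16\right) \left(-9846\right) = 157536$)
$\frac{A + 98625}{-1687961 - 3375191} = \frac{157536 + 98625}{-1687961 - 3375191} = \frac{256161}{-5063152} = 256161 \left(- \frac{1}{5063152}\right) = - \frac{256161}{5063152}$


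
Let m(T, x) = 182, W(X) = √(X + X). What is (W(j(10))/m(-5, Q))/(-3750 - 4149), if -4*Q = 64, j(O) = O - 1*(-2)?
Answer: -√6/718809 ≈ -3.4077e-6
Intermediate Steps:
j(O) = 2 + O (j(O) = O + 2 = 2 + O)
Q = -16 (Q = -¼*64 = -16)
W(X) = √2*√X (W(X) = √(2*X) = √2*√X)
(W(j(10))/m(-5, Q))/(-3750 - 4149) = ((√2*√(2 + 10))/182)/(-3750 - 4149) = ((√2*√12)*(1/182))/(-7899) = ((√2*(2*√3))*(1/182))*(-1/7899) = ((2*√6)*(1/182))*(-1/7899) = (√6/91)*(-1/7899) = -√6/718809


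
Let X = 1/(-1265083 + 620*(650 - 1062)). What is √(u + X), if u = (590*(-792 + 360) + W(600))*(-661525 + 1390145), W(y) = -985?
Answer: I*√47891170173481151989247/506841 ≈ 4.3177e+5*I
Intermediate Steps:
X = -1/1520523 (X = 1/(-1265083 + 620*(-412)) = 1/(-1265083 - 255440) = 1/(-1520523) = -1/1520523 ≈ -6.5767e-7)
u = -186428356300 (u = (590*(-792 + 360) - 985)*(-661525 + 1390145) = (590*(-432) - 985)*728620 = (-254880 - 985)*728620 = -255865*728620 = -186428356300)
√(u + X) = √(-186428356300 - 1/1520523) = √(-283468603606344901/1520523) = I*√47891170173481151989247/506841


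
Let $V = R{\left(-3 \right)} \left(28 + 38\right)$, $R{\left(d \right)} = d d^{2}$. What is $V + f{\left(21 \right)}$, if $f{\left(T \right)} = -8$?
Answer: $-1790$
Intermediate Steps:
$R{\left(d \right)} = d^{3}$
$V = -1782$ ($V = \left(-3\right)^{3} \left(28 + 38\right) = \left(-27\right) 66 = -1782$)
$V + f{\left(21 \right)} = -1782 - 8 = -1790$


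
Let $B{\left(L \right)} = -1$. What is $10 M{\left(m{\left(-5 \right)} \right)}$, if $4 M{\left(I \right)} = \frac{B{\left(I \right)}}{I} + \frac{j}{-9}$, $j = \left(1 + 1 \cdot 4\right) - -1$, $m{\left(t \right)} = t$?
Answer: $- \frac{7}{6} \approx -1.1667$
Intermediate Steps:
$j = 6$ ($j = \left(1 + 4\right) + 1 = 5 + 1 = 6$)
$M{\left(I \right)} = - \frac{1}{6} - \frac{1}{4 I}$ ($M{\left(I \right)} = \frac{- \frac{1}{I} + \frac{6}{-9}}{4} = \frac{- \frac{1}{I} + 6 \left(- \frac{1}{9}\right)}{4} = \frac{- \frac{1}{I} - \frac{2}{3}}{4} = \frac{- \frac{2}{3} - \frac{1}{I}}{4} = - \frac{1}{6} - \frac{1}{4 I}$)
$10 M{\left(m{\left(-5 \right)} \right)} = 10 \frac{-3 - -10}{12 \left(-5\right)} = 10 \cdot \frac{1}{12} \left(- \frac{1}{5}\right) \left(-3 + 10\right) = 10 \cdot \frac{1}{12} \left(- \frac{1}{5}\right) 7 = 10 \left(- \frac{7}{60}\right) = - \frac{7}{6}$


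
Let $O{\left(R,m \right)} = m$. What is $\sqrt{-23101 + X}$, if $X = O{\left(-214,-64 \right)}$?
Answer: $i \sqrt{23165} \approx 152.2 i$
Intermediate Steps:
$X = -64$
$\sqrt{-23101 + X} = \sqrt{-23101 - 64} = \sqrt{-23165} = i \sqrt{23165}$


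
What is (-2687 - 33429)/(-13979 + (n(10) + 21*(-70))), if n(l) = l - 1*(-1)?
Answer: 18058/7719 ≈ 2.3394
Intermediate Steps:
n(l) = 1 + l (n(l) = l + 1 = 1 + l)
(-2687 - 33429)/(-13979 + (n(10) + 21*(-70))) = (-2687 - 33429)/(-13979 + ((1 + 10) + 21*(-70))) = -36116/(-13979 + (11 - 1470)) = -36116/(-13979 - 1459) = -36116/(-15438) = -36116*(-1/15438) = 18058/7719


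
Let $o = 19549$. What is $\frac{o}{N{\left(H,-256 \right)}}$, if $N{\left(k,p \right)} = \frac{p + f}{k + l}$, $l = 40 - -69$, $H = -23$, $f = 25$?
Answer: $- \frac{1681214}{231} \approx -7278.0$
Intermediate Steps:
$l = 109$ ($l = 40 + 69 = 109$)
$N{\left(k,p \right)} = \frac{25 + p}{109 + k}$ ($N{\left(k,p \right)} = \frac{p + 25}{k + 109} = \frac{25 + p}{109 + k}$)
$\frac{o}{N{\left(H,-256 \right)}} = \frac{19549}{\frac{1}{109 - 23} \left(25 - 256\right)} = \frac{19549}{\frac{1}{86} \left(-231\right)} = \frac{19549}{- \frac{231}{86}} = 19549 \left(- \frac{86}{231}\right) = - \frac{1681214}{231}$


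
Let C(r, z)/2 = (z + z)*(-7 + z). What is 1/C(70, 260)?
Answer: 1/263120 ≈ 3.8005e-6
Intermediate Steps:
C(r, z) = 4*z*(-7 + z) (C(r, z) = 2*((z + z)*(-7 + z)) = 2*((2*z)*(-7 + z)) = 2*(2*z*(-7 + z)) = 4*z*(-7 + z))
1/C(70, 260) = 1/(4*260*(-7 + 260)) = 1/(4*260*253) = 1/263120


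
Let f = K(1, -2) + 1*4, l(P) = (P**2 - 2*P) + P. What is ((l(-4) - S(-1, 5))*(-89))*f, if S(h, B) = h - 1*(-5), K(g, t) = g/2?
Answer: -6408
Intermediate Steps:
K(g, t) = g/2 (K(g, t) = g*(1/2) = g/2)
l(P) = P**2 - P
S(h, B) = 5 + h (S(h, B) = h + 5 = 5 + h)
f = 9/2 (f = (1/2)*1 + 1*4 = 1/2 + 4 = 9/2 ≈ 4.5000)
((l(-4) - S(-1, 5))*(-89))*f = ((-4*(-1 - 4) - (5 - 1))*(-89))*(9/2) = ((-4*(-5) - 1*4)*(-89))*(9/2) = ((20 - 4)*(-89))*(9/2) = (16*(-89))*(9/2) = -1424*9/2 = -6408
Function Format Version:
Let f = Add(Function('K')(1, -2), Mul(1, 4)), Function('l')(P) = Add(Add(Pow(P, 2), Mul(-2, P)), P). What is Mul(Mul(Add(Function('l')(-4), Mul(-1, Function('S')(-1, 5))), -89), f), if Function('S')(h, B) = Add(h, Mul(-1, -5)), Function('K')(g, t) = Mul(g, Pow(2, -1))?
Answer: -6408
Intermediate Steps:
Function('K')(g, t) = Mul(Rational(1, 2), g) (Function('K')(g, t) = Mul(g, Rational(1, 2)) = Mul(Rational(1, 2), g))
Function('l')(P) = Add(Pow(P, 2), Mul(-1, P))
Function('S')(h, B) = Add(5, h) (Function('S')(h, B) = Add(h, 5) = Add(5, h))
f = Rational(9, 2) (f = Add(Mul(Rational(1, 2), 1), Mul(1, 4)) = Add(Rational(1, 2), 4) = Rational(9, 2) ≈ 4.5000)
Mul(Mul(Add(Function('l')(-4), Mul(-1, Function('S')(-1, 5))), -89), f) = Mul(Mul(Add(Mul(-4, Add(-1, -4)), Mul(-1, Add(5, -1))), -89), Rational(9, 2)) = Mul(Mul(Add(Mul(-4, -5), Mul(-1, 4)), -89), Rational(9, 2)) = Mul(Mul(Add(20, -4), -89), Rational(9, 2)) = Mul(Mul(16, -89), Rational(9, 2)) = Mul(-1424, Rational(9, 2)) = -6408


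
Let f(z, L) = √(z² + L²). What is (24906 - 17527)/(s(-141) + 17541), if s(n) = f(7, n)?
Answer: 129435039/307666751 - 7379*√19930/307666751 ≈ 0.41731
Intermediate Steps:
f(z, L) = √(L² + z²)
s(n) = √(49 + n²) (s(n) = √(n² + 7²) = √(n² + 49) = √(49 + n²))
(24906 - 17527)/(s(-141) + 17541) = (24906 - 17527)/(√(49 + (-141)²) + 17541) = 7379/(√(49 + 19881) + 17541) = 7379/(√19930 + 17541) = 7379/(17541 + √19930)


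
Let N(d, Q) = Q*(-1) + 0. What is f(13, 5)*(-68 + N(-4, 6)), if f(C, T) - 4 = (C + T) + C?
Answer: -2590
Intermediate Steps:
f(C, T) = 4 + T + 2*C (f(C, T) = 4 + ((C + T) + C) = 4 + (T + 2*C) = 4 + T + 2*C)
N(d, Q) = -Q (N(d, Q) = -Q + 0 = -Q)
f(13, 5)*(-68 + N(-4, 6)) = (4 + 5 + 2*13)*(-68 - 1*6) = (4 + 5 + 26)*(-68 - 6) = 35*(-74) = -2590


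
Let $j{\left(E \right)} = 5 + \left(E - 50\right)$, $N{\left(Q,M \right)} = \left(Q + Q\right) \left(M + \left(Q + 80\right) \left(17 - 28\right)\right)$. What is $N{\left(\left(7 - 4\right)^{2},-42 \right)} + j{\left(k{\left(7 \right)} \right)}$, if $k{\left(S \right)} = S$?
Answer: $-18416$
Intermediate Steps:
$N{\left(Q,M \right)} = 2 Q \left(-880 + M - 11 Q\right)$ ($N{\left(Q,M \right)} = 2 Q \left(M + \left(80 + Q\right) \left(-11\right)\right) = 2 Q \left(M - \left(880 + 11 Q\right)\right) = 2 Q \left(-880 + M - 11 Q\right)$)
$j{\left(E \right)} = -45 + E$ ($j{\left(E \right)} = 5 + \left(E - 50\right) = 5 + \left(-50 + E\right) = -45 + E$)
$N{\left(\left(7 - 4\right)^{2},-42 \right)} + j{\left(k{\left(7 \right)} \right)} = 2 \left(7 - 4\right)^{2} \left(-880 - 42 - 11 \left(7 - 4\right)^{2}\right) + \left(-45 + 7\right) = 2 \cdot 3^{2} \left(-880 - 42 - 11 \cdot 3^{2}\right) - 38 = 2 \cdot 9 \left(-880 - 42 - 99\right) - 38 = 2 \cdot 9 \left(-1021\right) - 38 = -18378 - 38 = -18416$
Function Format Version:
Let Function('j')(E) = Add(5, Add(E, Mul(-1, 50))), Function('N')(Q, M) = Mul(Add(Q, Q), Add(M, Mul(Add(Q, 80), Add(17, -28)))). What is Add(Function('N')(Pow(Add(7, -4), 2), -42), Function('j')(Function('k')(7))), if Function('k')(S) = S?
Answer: -18416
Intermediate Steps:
Function('N')(Q, M) = Mul(2, Q, Add(-880, M, Mul(-11, Q))) (Function('N')(Q, M) = Mul(Mul(2, Q), Add(M, Mul(Add(80, Q), -11))) = Mul(Mul(2, Q), Add(M, Add(-880, Mul(-11, Q)))) = Mul(Mul(2, Q), Add(-880, M, Mul(-11, Q))) = Mul(2, Q, Add(-880, M, Mul(-11, Q))))
Function('j')(E) = Add(-45, E) (Function('j')(E) = Add(5, Add(E, -50)) = Add(5, Add(-50, E)) = Add(-45, E))
Add(Function('N')(Pow(Add(7, -4), 2), -42), Function('j')(Function('k')(7))) = Add(Mul(2, Pow(Add(7, -4), 2), Add(-880, -42, Mul(-11, Pow(Add(7, -4), 2)))), Add(-45, 7)) = Add(Mul(2, Pow(3, 2), Add(-880, -42, Mul(-11, Pow(3, 2)))), -38) = Add(Mul(2, 9, Add(-880, -42, Mul(-11, 9))), -38) = Add(Mul(2, 9, Add(-880, -42, -99)), -38) = Add(Mul(2, 9, -1021), -38) = Add(-18378, -38) = -18416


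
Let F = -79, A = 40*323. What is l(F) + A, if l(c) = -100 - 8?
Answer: 12812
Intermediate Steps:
A = 12920
l(c) = -108
l(F) + A = -108 + 12920 = 12812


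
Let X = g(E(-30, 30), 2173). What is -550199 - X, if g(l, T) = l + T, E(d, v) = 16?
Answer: -552388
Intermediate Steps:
g(l, T) = T + l
X = 2189 (X = 2173 + 16 = 2189)
-550199 - X = -550199 - 1*2189 = -550199 - 2189 = -552388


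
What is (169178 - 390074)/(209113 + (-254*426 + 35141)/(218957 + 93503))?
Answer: -23007054720/21779791639 ≈ -1.0563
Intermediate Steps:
(169178 - 390074)/(209113 + (-254*426 + 35141)/(218957 + 93503)) = -220896/(209113 + (-108204 + 35141)/312460) = -220896/(209113 - 73063*1/312460) = -220896/(209113 - 73063/312460) = -220896/65339374917/312460 = -220896*312460/65339374917 = -23007054720/21779791639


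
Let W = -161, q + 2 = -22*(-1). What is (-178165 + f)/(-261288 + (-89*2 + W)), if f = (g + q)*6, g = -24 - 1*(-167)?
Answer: 177187/261627 ≈ 0.67725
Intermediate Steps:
g = 143 (g = -24 + 167 = 143)
q = 20 (q = -2 - 22*(-1) = -2 + 22 = 20)
f = 978 (f = (143 + 20)*6 = 163*6 = 978)
(-178165 + f)/(-261288 + (-89*2 + W)) = (-178165 + 978)/(-261288 + (-89*2 - 161)) = -177187/(-261288 + (-178 - 161)) = -177187/(-261288 - 339) = -177187/(-261627) = -177187*(-1/261627) = 177187/261627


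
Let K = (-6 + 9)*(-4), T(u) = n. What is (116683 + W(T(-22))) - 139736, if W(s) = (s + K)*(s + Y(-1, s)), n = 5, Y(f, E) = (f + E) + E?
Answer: -23151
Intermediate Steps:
Y(f, E) = f + 2*E (Y(f, E) = (E + f) + E = f + 2*E)
T(u) = 5
K = -12 (K = 3*(-4) = -12)
W(s) = (-1 + 3*s)*(-12 + s) (W(s) = (s - 12)*(s + (-1 + 2*s)) = (-12 + s)*(-1 + 3*s) = (-1 + 3*s)*(-12 + s))
(116683 + W(T(-22))) - 139736 = (116683 + (12 - 37*5 + 3*5²)) - 139736 = (116683 + (12 - 185 + 3*25)) - 139736 = (116683 + (12 - 185 + 75)) - 139736 = (116683 - 98) - 139736 = 116585 - 139736 = -23151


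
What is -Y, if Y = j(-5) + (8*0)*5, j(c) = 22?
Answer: -22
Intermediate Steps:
Y = 22 (Y = 22 + (8*0)*5 = 22 + 0*5 = 22 + 0 = 22)
-Y = -1*22 = -22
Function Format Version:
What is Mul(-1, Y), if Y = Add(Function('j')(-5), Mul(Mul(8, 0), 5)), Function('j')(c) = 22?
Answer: -22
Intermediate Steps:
Y = 22 (Y = Add(22, Mul(Mul(8, 0), 5)) = Add(22, Mul(0, 5)) = Add(22, 0) = 22)
Mul(-1, Y) = Mul(-1, 22) = -22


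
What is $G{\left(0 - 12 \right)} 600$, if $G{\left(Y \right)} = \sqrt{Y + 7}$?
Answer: $600 i \sqrt{5} \approx 1341.6 i$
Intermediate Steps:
$G{\left(Y \right)} = \sqrt{7 + Y}$
$G{\left(0 - 12 \right)} 600 = \sqrt{7 + \left(0 - 12\right)} 600 = \sqrt{7 - 12} \cdot 600 = \sqrt{-5} \cdot 600 = i \sqrt{5} \cdot 600 = 600 i \sqrt{5}$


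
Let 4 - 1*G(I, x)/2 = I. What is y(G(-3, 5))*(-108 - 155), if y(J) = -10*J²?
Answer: 515480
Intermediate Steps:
G(I, x) = 8 - 2*I
y(G(-3, 5))*(-108 - 155) = (-10*(8 - 2*(-3))²)*(-108 - 155) = -10*(8 + 6)²*(-263) = -10*14²*(-263) = -10*196*(-263) = -1960*(-263) = 515480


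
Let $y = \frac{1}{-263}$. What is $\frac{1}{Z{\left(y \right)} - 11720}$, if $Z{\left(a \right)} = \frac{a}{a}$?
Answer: $- \frac{1}{11719} \approx -8.5331 \cdot 10^{-5}$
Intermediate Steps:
$y = - \frac{1}{263} \approx -0.0038023$
$Z{\left(a \right)} = 1$
$\frac{1}{Z{\left(y \right)} - 11720} = \frac{1}{1 - 11720} = \frac{1}{-11719} = - \frac{1}{11719}$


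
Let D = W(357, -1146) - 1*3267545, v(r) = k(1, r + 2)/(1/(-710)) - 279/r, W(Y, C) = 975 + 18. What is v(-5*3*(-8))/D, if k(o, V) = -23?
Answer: -653107/130662080 ≈ -0.0049984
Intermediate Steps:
W(Y, C) = 993
v(r) = 16330 - 279/r (v(r) = -23/(1/(-710)) - 279/r = -23/(-1/710) - 279/r = -23*(-710) - 279/r = 16330 - 279/r)
D = -3266552 (D = 993 - 1*3267545 = 993 - 3267545 = -3266552)
v(-5*3*(-8))/D = (16330 - 279/(-5*3*(-8)))/(-3266552) = (16330 - 279/((-15*(-8))))*(-1/3266552) = (16330 - 279/120)*(-1/3266552) = (16330 - 279*1/120)*(-1/3266552) = (16330 - 93/40)*(-1/3266552) = (653107/40)*(-1/3266552) = -653107/130662080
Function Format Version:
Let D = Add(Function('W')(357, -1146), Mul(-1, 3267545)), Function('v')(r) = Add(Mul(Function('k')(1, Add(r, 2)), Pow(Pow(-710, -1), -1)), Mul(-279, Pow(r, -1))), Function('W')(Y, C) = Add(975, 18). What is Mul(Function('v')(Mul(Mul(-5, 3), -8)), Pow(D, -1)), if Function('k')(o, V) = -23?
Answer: Rational(-653107, 130662080) ≈ -0.0049984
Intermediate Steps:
Function('W')(Y, C) = 993
Function('v')(r) = Add(16330, Mul(-279, Pow(r, -1))) (Function('v')(r) = Add(Mul(-23, Pow(Pow(-710, -1), -1)), Mul(-279, Pow(r, -1))) = Add(Mul(-23, Pow(Rational(-1, 710), -1)), Mul(-279, Pow(r, -1))) = Add(Mul(-23, -710), Mul(-279, Pow(r, -1))) = Add(16330, Mul(-279, Pow(r, -1))))
D = -3266552 (D = Add(993, Mul(-1, 3267545)) = Add(993, -3267545) = -3266552)
Mul(Function('v')(Mul(Mul(-5, 3), -8)), Pow(D, -1)) = Mul(Add(16330, Mul(-279, Pow(Mul(Mul(-5, 3), -8), -1))), Pow(-3266552, -1)) = Mul(Add(16330, Mul(-279, Pow(Mul(-15, -8), -1))), Rational(-1, 3266552)) = Mul(Add(16330, Mul(-279, Pow(120, -1))), Rational(-1, 3266552)) = Mul(Add(16330, Mul(-279, Rational(1, 120))), Rational(-1, 3266552)) = Mul(Add(16330, Rational(-93, 40)), Rational(-1, 3266552)) = Mul(Rational(653107, 40), Rational(-1, 3266552)) = Rational(-653107, 130662080)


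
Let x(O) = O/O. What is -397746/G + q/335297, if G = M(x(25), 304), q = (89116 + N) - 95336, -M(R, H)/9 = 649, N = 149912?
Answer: 4283646/62513 ≈ 68.524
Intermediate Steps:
x(O) = 1
M(R, H) = -5841 (M(R, H) = -9*649 = -5841)
q = 143692 (q = (89116 + 149912) - 95336 = 239028 - 95336 = 143692)
G = -5841
-397746/G + q/335297 = -397746/(-5841) + 143692/335297 = -397746*(-1/5841) + 143692*(1/335297) = 44194/649 + 143692/335297 = 4283646/62513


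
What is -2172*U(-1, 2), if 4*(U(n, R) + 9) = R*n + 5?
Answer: 17919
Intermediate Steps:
U(n, R) = -31/4 + R*n/4 (U(n, R) = -9 + (R*n + 5)/4 = -9 + (5 + R*n)/4 = -9 + (5/4 + R*n/4) = -31/4 + R*n/4)
-2172*U(-1, 2) = -2172*(-31/4 + (¼)*2*(-1)) = -2172*(-31/4 - ½) = -2172*(-33/4) = 17919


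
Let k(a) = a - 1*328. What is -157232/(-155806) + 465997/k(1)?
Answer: -1170221189/821751 ≈ -1424.1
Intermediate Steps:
k(a) = -328 + a (k(a) = a - 328 = -328 + a)
-157232/(-155806) + 465997/k(1) = -157232/(-155806) + 465997/(-328 + 1) = -157232*(-1/155806) + 465997/(-327) = 2536/2513 + 465997*(-1/327) = 2536/2513 - 465997/327 = -1170221189/821751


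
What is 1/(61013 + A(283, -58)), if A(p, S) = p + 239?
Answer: 1/61535 ≈ 1.6251e-5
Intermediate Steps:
A(p, S) = 239 + p
1/(61013 + A(283, -58)) = 1/(61013 + (239 + 283)) = 1/(61013 + 522) = 1/61535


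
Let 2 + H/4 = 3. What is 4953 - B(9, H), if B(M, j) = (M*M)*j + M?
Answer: 4620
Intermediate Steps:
H = 4 (H = -8 + 4*3 = -8 + 12 = 4)
B(M, j) = M + j*M² (B(M, j) = M²*j + M = j*M² + M = M + j*M²)
4953 - B(9, H) = 4953 - 9*(1 + 9*4) = 4953 - 9*(1 + 36) = 4953 - 9*37 = 4953 - 1*333 = 4953 - 333 = 4620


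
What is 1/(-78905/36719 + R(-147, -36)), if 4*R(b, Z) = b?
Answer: -146876/5713313 ≈ -0.025708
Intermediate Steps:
R(b, Z) = b/4
1/(-78905/36719 + R(-147, -36)) = 1/(-78905/36719 + (1/4)*(-147)) = 1/(-78905*1/36719 - 147/4) = 1/(-78905/36719 - 147/4) = 1/(-5713313/146876) = -146876/5713313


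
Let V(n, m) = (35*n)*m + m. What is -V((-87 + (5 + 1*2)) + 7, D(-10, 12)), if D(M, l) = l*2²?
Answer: 122592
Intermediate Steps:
D(M, l) = 4*l (D(M, l) = l*4 = 4*l)
V(n, m) = m + 35*m*n (V(n, m) = 35*m*n + m = m + 35*m*n)
-V((-87 + (5 + 1*2)) + 7, D(-10, 12)) = -4*12*(1 + 35*((-87 + (5 + 1*2)) + 7)) = -48*(1 + 35*((-87 + (5 + 2)) + 7)) = -48*(1 + 35*((-87 + 7) + 7)) = -48*(1 + 35*(-80 + 7)) = -48*(1 + 35*(-73)) = -48*(1 - 2555) = -48*(-2554) = -1*(-122592) = 122592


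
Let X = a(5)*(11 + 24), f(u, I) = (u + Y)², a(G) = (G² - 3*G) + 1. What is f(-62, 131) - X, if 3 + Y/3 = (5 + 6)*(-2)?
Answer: 18384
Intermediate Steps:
a(G) = 1 + G² - 3*G
Y = -75 (Y = -9 + 3*((5 + 6)*(-2)) = -9 + 3*(11*(-2)) = -9 + 3*(-22) = -9 - 66 = -75)
f(u, I) = (-75 + u)² (f(u, I) = (u - 75)² = (-75 + u)²)
X = 385 (X = (1 + 5² - 3*5)*(11 + 24) = (1 + 25 - 15)*35 = 11*35 = 385)
f(-62, 131) - X = (-75 - 62)² - 1*385 = (-137)² - 385 = 18769 - 385 = 18384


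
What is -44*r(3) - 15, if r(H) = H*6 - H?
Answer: -675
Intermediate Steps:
r(H) = 5*H (r(H) = 6*H - H = 5*H)
-44*r(3) - 15 = -220*3 - 15 = -44*15 - 15 = -660 - 15 = -675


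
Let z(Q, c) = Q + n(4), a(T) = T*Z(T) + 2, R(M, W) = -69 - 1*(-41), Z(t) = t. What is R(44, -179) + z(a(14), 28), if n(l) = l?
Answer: 174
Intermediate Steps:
R(M, W) = -28 (R(M, W) = -69 + 41 = -28)
a(T) = 2 + T² (a(T) = T*T + 2 = T² + 2 = 2 + T²)
z(Q, c) = 4 + Q (z(Q, c) = Q + 4 = 4 + Q)
R(44, -179) + z(a(14), 28) = -28 + (4 + (2 + 14²)) = -28 + (4 + (2 + 196)) = -28 + (4 + 198) = -28 + 202 = 174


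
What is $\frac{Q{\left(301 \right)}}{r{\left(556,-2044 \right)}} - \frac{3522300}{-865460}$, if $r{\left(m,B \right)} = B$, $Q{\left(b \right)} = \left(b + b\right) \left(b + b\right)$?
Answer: $- \frac{547226044}{3158929} \approx -173.23$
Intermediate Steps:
$Q{\left(b \right)} = 4 b^{2}$ ($Q{\left(b \right)} = 2 b 2 b = 4 b^{2}$)
$\frac{Q{\left(301 \right)}}{r{\left(556,-2044 \right)}} - \frac{3522300}{-865460} = \frac{4 \cdot 301^{2}}{-2044} - \frac{3522300}{-865460} = 4 \cdot 90601 \left(- \frac{1}{2044}\right) - - \frac{176115}{43273} = 362404 \left(- \frac{1}{2044}\right) + \frac{176115}{43273} = - \frac{12943}{73} + \frac{176115}{43273} = - \frac{547226044}{3158929}$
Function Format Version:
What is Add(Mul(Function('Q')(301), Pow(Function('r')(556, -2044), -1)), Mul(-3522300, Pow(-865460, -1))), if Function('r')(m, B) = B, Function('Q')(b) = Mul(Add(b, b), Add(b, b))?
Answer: Rational(-547226044, 3158929) ≈ -173.23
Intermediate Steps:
Function('Q')(b) = Mul(4, Pow(b, 2)) (Function('Q')(b) = Mul(Mul(2, b), Mul(2, b)) = Mul(4, Pow(b, 2)))
Add(Mul(Function('Q')(301), Pow(Function('r')(556, -2044), -1)), Mul(-3522300, Pow(-865460, -1))) = Add(Mul(Mul(4, Pow(301, 2)), Pow(-2044, -1)), Mul(-3522300, Pow(-865460, -1))) = Add(Mul(Mul(4, 90601), Rational(-1, 2044)), Mul(-3522300, Rational(-1, 865460))) = Add(Mul(362404, Rational(-1, 2044)), Rational(176115, 43273)) = Add(Rational(-12943, 73), Rational(176115, 43273)) = Rational(-547226044, 3158929)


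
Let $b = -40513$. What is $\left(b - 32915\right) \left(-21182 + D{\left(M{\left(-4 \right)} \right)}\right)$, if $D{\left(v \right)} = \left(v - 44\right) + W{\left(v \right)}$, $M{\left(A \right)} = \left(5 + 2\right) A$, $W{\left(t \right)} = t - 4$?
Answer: $1562988408$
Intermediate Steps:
$W{\left(t \right)} = -4 + t$
$M{\left(A \right)} = 7 A$
$D{\left(v \right)} = -48 + 2 v$ ($D{\left(v \right)} = \left(v - 44\right) + \left(-4 + v\right) = \left(-44 + v\right) + \left(-4 + v\right) = -48 + 2 v$)
$\left(b - 32915\right) \left(-21182 + D{\left(M{\left(-4 \right)} \right)}\right) = \left(-40513 - 32915\right) \left(-21182 + \left(-48 + 2 \cdot 7 \left(-4\right)\right)\right) = - 73428 \left(-21182 + \left(-48 + 2 \left(-28\right)\right)\right) = - 73428 \left(-21182 - 104\right) = \left(-73428\right) \left(-21286\right) = 1562988408$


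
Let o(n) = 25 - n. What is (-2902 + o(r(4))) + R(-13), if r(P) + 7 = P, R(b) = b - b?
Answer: -2874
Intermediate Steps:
R(b) = 0
r(P) = -7 + P
(-2902 + o(r(4))) + R(-13) = (-2902 + (25 - (-7 + 4))) + 0 = (-2902 + (25 - 1*(-3))) + 0 = (-2902 + (25 + 3)) + 0 = (-2902 + 28) + 0 = -2874 + 0 = -2874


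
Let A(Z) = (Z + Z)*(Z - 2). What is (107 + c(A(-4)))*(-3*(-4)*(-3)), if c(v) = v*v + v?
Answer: -88524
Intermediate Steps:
A(Z) = 2*Z*(-2 + Z) (A(Z) = (2*Z)*(-2 + Z) = 2*Z*(-2 + Z))
c(v) = v + v² (c(v) = v² + v = v + v²)
(107 + c(A(-4)))*(-3*(-4)*(-3)) = (107 + (2*(-4)*(-2 - 4))*(1 + 2*(-4)*(-2 - 4)))*(-3*(-4)*(-3)) = (107 + (2*(-4)*(-6))*(1 + 2*(-4)*(-6)))*(12*(-3)) = (107 + 48*(1 + 48))*(-36) = (107 + 48*49)*(-36) = (107 + 2352)*(-36) = 2459*(-36) = -88524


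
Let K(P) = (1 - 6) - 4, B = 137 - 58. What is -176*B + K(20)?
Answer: -13913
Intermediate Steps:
B = 79
K(P) = -9 (K(P) = -5 - 4 = -9)
-176*B + K(20) = -176*79 - 9 = -13904 - 9 = -13913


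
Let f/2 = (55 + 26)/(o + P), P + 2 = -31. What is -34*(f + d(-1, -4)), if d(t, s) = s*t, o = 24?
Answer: 476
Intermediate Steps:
P = -33 (P = -2 - 31 = -33)
f = -18 (f = 2*((55 + 26)/(24 - 33)) = 2*(81/(-9)) = 2*(81*(-⅑)) = 2*(-9) = -18)
-34*(f + d(-1, -4)) = -34*(-18 - 4*(-1)) = -34*(-18 + 4) = -34*(-14) = 476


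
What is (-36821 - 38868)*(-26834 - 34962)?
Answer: 4677277444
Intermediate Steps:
(-36821 - 38868)*(-26834 - 34962) = -75689*(-61796) = 4677277444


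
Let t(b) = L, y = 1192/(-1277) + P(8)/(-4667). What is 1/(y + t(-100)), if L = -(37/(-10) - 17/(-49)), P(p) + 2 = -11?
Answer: 224637070/544162859 ≈ 0.41281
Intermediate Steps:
P(p) = -13 (P(p) = -2 - 11 = -13)
y = -426651/458443 (y = 1192/(-1277) - 13/(-4667) = 1192*(-1/1277) - 13*(-1/4667) = -1192/1277 + 1/359 = -426651/458443 ≈ -0.93065)
L = 1643/490 (L = -(37*(-⅒) - 17*(-1/49)) = -(-37/10 + 17/49) = -1*(-1643/490) = 1643/490 ≈ 3.3531)
t(b) = 1643/490
1/(y + t(-100)) = 1/(-426651/458443 + 1643/490) = 1/(544162859/224637070) = 224637070/544162859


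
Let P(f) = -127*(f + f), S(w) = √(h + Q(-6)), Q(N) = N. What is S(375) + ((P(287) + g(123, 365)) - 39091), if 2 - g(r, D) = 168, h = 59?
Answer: -112155 + √53 ≈ -1.1215e+5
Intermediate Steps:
S(w) = √53 (S(w) = √(59 - 6) = √53)
P(f) = -254*f
g(r, D) = -166 (g(r, D) = 2 - 1*168 = 2 - 168 = -166)
S(375) + ((P(287) + g(123, 365)) - 39091) = √53 + ((-254*287 - 166) - 39091) = √53 + ((-72898 - 166) - 39091) = √53 + (-73064 - 39091) = √53 - 112155 = -112155 + √53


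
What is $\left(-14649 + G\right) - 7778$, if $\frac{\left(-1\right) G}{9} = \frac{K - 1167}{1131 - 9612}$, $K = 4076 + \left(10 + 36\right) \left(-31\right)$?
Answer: $- \frac{63396680}{2827} \approx -22425.0$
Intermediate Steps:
$K = 2650$ ($K = 4076 + 46 \left(-31\right) = 4076 - 1426 = 2650$)
$G = \frac{4449}{2827}$ ($G = - 9 \frac{2650 - 1167}{1131 - 9612} = - 9 \frac{1483}{-8481} = - 9 \cdot 1483 \left(- \frac{1}{8481}\right) = \left(-9\right) \left(- \frac{1483}{8481}\right) = \frac{4449}{2827} \approx 1.5738$)
$\left(-14649 + G\right) - 7778 = \left(-14649 + \frac{4449}{2827}\right) - 7778 = - \frac{41408274}{2827} - 7778 = - \frac{63396680}{2827}$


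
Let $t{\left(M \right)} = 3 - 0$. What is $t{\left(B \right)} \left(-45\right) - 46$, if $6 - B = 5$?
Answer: $-181$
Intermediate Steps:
$B = 1$ ($B = 6 - 5 = 1$)
$t{\left(M \right)} = 3$ ($t{\left(M \right)} = 3 + 0 = 3$)
$t{\left(B \right)} \left(-45\right) - 46 = 3 \left(-45\right) - 46 = -135 - 46 = -181$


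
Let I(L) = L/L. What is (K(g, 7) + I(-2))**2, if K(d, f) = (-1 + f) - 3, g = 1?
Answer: 16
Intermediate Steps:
I(L) = 1
K(d, f) = -4 + f
(K(g, 7) + I(-2))**2 = ((-4 + 7) + 1)**2 = (3 + 1)**2 = 4**2 = 16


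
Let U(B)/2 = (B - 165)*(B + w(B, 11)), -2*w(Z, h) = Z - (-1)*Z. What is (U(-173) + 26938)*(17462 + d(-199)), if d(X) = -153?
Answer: 466269842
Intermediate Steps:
w(Z, h) = -Z (w(Z, h) = -(Z - (-1)*Z)/2 = -(Z + Z)/2 = -Z)
U(B) = 0 (U(B) = 2*((B - 165)*(B - B)) = 2*((-165 + B)*0) = 2*0 = 0)
(U(-173) + 26938)*(17462 + d(-199)) = (0 + 26938)*(17462 - 153) = 26938*17309 = 466269842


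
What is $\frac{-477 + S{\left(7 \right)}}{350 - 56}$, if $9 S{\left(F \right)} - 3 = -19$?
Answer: $- \frac{4309}{2646} \approx -1.6285$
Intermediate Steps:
$S{\left(F \right)} = - \frac{16}{9}$ ($S{\left(F \right)} = \frac{1}{3} + \frac{1}{9} \left(-19\right) = \frac{1}{3} - \frac{19}{9} = - \frac{16}{9}$)
$\frac{-477 + S{\left(7 \right)}}{350 - 56} = \frac{-477 - \frac{16}{9}}{350 - 56} = \frac{1}{294} \left(- \frac{4309}{9}\right) = - \frac{4309}{2646}$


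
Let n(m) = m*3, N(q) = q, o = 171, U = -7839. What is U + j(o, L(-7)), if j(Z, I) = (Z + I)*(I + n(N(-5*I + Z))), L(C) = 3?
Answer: 74115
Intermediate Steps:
n(m) = 3*m
j(Z, I) = (I + Z)*(-14*I + 3*Z) (j(Z, I) = (Z + I)*(I + 3*(-5*I + Z)) = (I + Z)*(I + 3*(Z - 5*I)) = (I + Z)*(I + (-15*I + 3*Z)) = (I + Z)*(-14*I + 3*Z))
U + j(o, L(-7)) = -7839 + (-14*3² + 3*171² - 11*3*171) = -7839 + (-14*9 + 3*29241 - 5643) = -7839 + (-126 + 87723 - 5643) = -7839 + 81954 = 74115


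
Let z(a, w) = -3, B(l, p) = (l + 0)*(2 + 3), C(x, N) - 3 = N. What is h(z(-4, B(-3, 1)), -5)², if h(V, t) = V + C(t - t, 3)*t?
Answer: 1089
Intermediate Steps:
C(x, N) = 3 + N
B(l, p) = 5*l (B(l, p) = l*5 = 5*l)
h(V, t) = V + 6*t (h(V, t) = V + (3 + 3)*t = V + 6*t)
h(z(-4, B(-3, 1)), -5)² = (-3 + 6*(-5))² = (-3 - 30)² = (-33)² = 1089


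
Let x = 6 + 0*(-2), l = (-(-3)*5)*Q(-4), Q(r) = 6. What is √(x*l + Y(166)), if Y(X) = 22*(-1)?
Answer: √518 ≈ 22.760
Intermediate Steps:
Y(X) = -22
l = 90 (l = -(-3)*5*6 = -3*(-5)*6 = 15*6 = 90)
x = 6 (x = 6 + 0 = 6)
√(x*l + Y(166)) = √(6*90 - 22) = √(540 - 22) = √518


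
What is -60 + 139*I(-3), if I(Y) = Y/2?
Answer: -537/2 ≈ -268.50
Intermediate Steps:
I(Y) = Y/2 (I(Y) = Y*(½) = Y/2)
-60 + 139*I(-3) = -60 + 139*((½)*(-3)) = -60 + 139*(-3/2) = -60 - 417/2 = -537/2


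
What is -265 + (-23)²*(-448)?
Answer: -237257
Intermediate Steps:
-265 + (-23)²*(-448) = -265 + 529*(-448) = -265 - 236992 = -237257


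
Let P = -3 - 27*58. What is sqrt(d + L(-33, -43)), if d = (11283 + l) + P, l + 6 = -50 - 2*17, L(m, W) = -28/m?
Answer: 2*sqrt(2620365)/33 ≈ 98.106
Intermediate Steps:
P = -1569 (P = -3 - 1566 = -1569)
l = -90 (l = -6 + (-50 - 2*17) = -6 + (-50 - 34) = -6 - 84 = -90)
d = 9624 (d = (11283 - 90) - 1569 = 11193 - 1569 = 9624)
sqrt(d + L(-33, -43)) = sqrt(9624 - 28/(-33)) = sqrt(9624 - 28*(-1/33)) = sqrt(9624 + 28/33) = sqrt(317620/33) = 2*sqrt(2620365)/33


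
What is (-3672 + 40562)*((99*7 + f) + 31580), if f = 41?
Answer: 1192063460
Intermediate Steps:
(-3672 + 40562)*((99*7 + f) + 31580) = (-3672 + 40562)*((99*7 + 41) + 31580) = 36890*((693 + 41) + 31580) = 36890*(734 + 31580) = 36890*32314 = 1192063460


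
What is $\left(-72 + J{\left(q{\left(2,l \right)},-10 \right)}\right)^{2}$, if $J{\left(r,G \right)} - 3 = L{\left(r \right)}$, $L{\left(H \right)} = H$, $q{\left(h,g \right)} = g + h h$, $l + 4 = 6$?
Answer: $3969$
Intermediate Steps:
$l = 2$ ($l = -4 + 6 = 2$)
$q{\left(h,g \right)} = g + h^{2}$
$J{\left(r,G \right)} = 3 + r$
$\left(-72 + J{\left(q{\left(2,l \right)},-10 \right)}\right)^{2} = \left(-72 + \left(3 + \left(2 + 2^{2}\right)\right)\right)^{2} = \left(-72 + \left(3 + \left(2 + 4\right)\right)\right)^{2} = \left(-72 + \left(3 + 6\right)\right)^{2} = \left(-72 + 9\right)^{2} = \left(-63\right)^{2} = 3969$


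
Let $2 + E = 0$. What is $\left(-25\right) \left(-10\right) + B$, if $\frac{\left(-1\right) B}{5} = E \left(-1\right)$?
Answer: $240$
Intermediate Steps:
$E = -2$ ($E = -2 + 0 = -2$)
$B = -10$ ($B = - 5 \left(\left(-2\right) \left(-1\right)\right) = \left(-5\right) 2 = -10$)
$\left(-25\right) \left(-10\right) + B = \left(-25\right) \left(-10\right) - 10 = 250 - 10 = 240$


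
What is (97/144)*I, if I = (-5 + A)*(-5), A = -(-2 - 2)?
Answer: 485/144 ≈ 3.3681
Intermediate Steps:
A = 4 (A = -1*(-4) = 4)
I = 5 (I = (-5 + 4)*(-5) = -1*(-5) = 5)
(97/144)*I = (97/144)*5 = 485/144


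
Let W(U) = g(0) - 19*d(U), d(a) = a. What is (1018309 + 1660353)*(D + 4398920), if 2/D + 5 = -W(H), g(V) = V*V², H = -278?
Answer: 62297883315369156/5287 ≈ 1.1783e+13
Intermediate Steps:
g(V) = V³
W(U) = -19*U (W(U) = 0³ - 19*U = 0 - 19*U = -19*U)
D = -2/5287 (D = 2/(-5 - (-19)*(-278)) = 2/(-5 - 1*5282) = 2/(-5 - 5282) = 2/(-5287) = 2*(-1/5287) = -2/5287 ≈ -0.00037829)
(1018309 + 1660353)*(D + 4398920) = (1018309 + 1660353)*(-2/5287 + 4398920) = 2678662*(23257090038/5287) = 62297883315369156/5287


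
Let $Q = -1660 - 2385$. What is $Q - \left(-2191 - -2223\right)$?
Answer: $-4077$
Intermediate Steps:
$Q = -4045$ ($Q = -1660 - 2385 = -4045$)
$Q - \left(-2191 - -2223\right) = -4045 - \left(-2191 - -2223\right) = -4045 - \left(-2191 + 2223\right) = -4045 - 32 = -4077$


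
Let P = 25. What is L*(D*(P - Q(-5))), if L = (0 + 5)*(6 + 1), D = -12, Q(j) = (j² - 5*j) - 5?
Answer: 8400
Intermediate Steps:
Q(j) = -5 + j² - 5*j
L = 35 (L = 5*7 = 35)
L*(D*(P - Q(-5))) = 35*(-12*(25 - (-5 + (-5)² - 5*(-5)))) = 35*(-12*(25 - (-5 + 25 + 25))) = 35*(-12*(25 - 1*45)) = 35*(-12*(25 - 45)) = 35*(-12*(-20)) = 35*240 = 8400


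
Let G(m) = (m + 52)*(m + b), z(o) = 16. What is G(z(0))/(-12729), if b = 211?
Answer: -15436/12729 ≈ -1.2127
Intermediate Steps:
G(m) = (52 + m)*(211 + m) (G(m) = (m + 52)*(m + 211) = (52 + m)*(211 + m))
G(z(0))/(-12729) = (10972 + 16**2 + 263*16)/(-12729) = (10972 + 256 + 4208)*(-1/12729) = 15436*(-1/12729) = -15436/12729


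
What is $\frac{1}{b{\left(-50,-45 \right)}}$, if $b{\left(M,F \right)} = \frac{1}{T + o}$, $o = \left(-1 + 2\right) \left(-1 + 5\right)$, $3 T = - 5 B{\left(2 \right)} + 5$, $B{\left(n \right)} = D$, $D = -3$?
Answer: $\frac{32}{3} \approx 10.667$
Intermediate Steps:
$B{\left(n \right)} = -3$
$T = \frac{20}{3}$ ($T = \frac{\left(-5\right) \left(-3\right) + 5}{3} = \frac{15 + 5}{3} = \frac{1}{3} \cdot 20 = \frac{20}{3} \approx 6.6667$)
$o = 4$ ($o = 1 \cdot 4 = 4$)
$b{\left(M,F \right)} = \frac{3}{32}$ ($b{\left(M,F \right)} = \frac{1}{\frac{20}{3} + 4} = \frac{1}{\frac{32}{3}} = \frac{3}{32}$)
$\frac{1}{b{\left(-50,-45 \right)}} = \frac{1}{\frac{3}{32}} = \frac{32}{3}$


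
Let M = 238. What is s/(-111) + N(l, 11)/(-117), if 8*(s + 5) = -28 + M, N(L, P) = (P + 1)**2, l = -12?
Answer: -8209/5772 ≈ -1.4222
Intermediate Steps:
N(L, P) = (1 + P)**2
s = 85/4 (s = -5 + (-28 + 238)/8 = -5 + (1/8)*210 = -5 + 105/4 = 85/4 ≈ 21.250)
s/(-111) + N(l, 11)/(-117) = (85/4)/(-111) + (1 + 11)**2/(-117) = (85/4)*(-1/111) + 12**2*(-1/117) = -85/444 + 144*(-1/117) = -85/444 - 16/13 = -8209/5772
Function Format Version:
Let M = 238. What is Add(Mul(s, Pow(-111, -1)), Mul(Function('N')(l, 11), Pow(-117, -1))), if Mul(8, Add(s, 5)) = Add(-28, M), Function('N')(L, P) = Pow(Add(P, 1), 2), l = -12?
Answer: Rational(-8209, 5772) ≈ -1.4222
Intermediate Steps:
Function('N')(L, P) = Pow(Add(1, P), 2)
s = Rational(85, 4) (s = Add(-5, Mul(Rational(1, 8), Add(-28, 238))) = Add(-5, Mul(Rational(1, 8), 210)) = Add(-5, Rational(105, 4)) = Rational(85, 4) ≈ 21.250)
Add(Mul(s, Pow(-111, -1)), Mul(Function('N')(l, 11), Pow(-117, -1))) = Add(Mul(Rational(85, 4), Pow(-111, -1)), Mul(Pow(Add(1, 11), 2), Pow(-117, -1))) = Add(Mul(Rational(85, 4), Rational(-1, 111)), Mul(Pow(12, 2), Rational(-1, 117))) = Add(Rational(-85, 444), Mul(144, Rational(-1, 117))) = Add(Rational(-85, 444), Rational(-16, 13)) = Rational(-8209, 5772)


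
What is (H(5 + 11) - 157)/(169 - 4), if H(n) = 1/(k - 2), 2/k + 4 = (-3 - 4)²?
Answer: -13861/14520 ≈ -0.95461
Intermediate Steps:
k = 2/45 (k = 2/(-4 + (-3 - 4)²) = 2/(-4 + (-7)²) = 2/(-4 + 49) = 2/45 ≈ 0.044444)
H(n) = -45/88 (H(n) = 1/(2/45 - 2) = 1/(-88/45) = -45/88)
(H(5 + 11) - 157)/(169 - 4) = (-45/88 - 157)/(169 - 4) = -13861/88/165 = -13861/88*1/165 = -13861/14520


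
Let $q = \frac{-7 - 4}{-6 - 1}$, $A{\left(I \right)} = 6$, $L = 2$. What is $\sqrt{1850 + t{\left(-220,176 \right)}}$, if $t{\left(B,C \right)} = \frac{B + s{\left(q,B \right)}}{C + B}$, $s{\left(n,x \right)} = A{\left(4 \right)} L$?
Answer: $\frac{101 \sqrt{22}}{11} \approx 43.067$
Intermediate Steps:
$q = \frac{11}{7}$ ($q = - \frac{11}{-7} = \left(-11\right) \left(- \frac{1}{7}\right) = \frac{11}{7} \approx 1.5714$)
$s{\left(n,x \right)} = 12$ ($s{\left(n,x \right)} = 6 \cdot 2 = 12$)
$t{\left(B,C \right)} = \frac{12 + B}{B + C}$ ($t{\left(B,C \right)} = \frac{B + 12}{C + B} = \frac{12 + B}{B + C}$)
$\sqrt{1850 + t{\left(-220,176 \right)}} = \sqrt{1850 + \frac{12 - 220}{-220 + 176}} = \sqrt{1850 + \frac{1}{-44} \left(-208\right)} = \sqrt{1850 - - \frac{52}{11}} = \sqrt{1850 + \frac{52}{11}} = \sqrt{\frac{20402}{11}} = \frac{101 \sqrt{22}}{11}$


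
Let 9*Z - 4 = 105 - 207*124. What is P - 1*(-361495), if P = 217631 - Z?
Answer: 5237693/9 ≈ 5.8197e+5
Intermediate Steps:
Z = -25559/9 (Z = 4/9 + (105 - 207*124)/9 = 4/9 + (105 - 25668)/9 = 4/9 + (⅑)*(-25563) = 4/9 - 8521/3 = -25559/9 ≈ -2839.9)
P = 1984238/9 (P = 217631 - 1*(-25559/9) = 217631 + 25559/9 = 1984238/9 ≈ 2.2047e+5)
P - 1*(-361495) = 1984238/9 - 1*(-361495) = 1984238/9 + 361495 = 5237693/9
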